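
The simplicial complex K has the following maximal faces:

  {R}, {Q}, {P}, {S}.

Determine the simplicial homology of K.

We work with the vertex ordering P < Q < R < S. The simplices of K, each written with vertices in increasing order, are:

  0-simplices (4): P, Q, R, S

giving chain groups C_0 ≅ Z^4.

Computing H_k = (kernel of ∂_k) / (image of ∂_{k+1}):

  H_0: rank C_0 − rank ∂_1 = 4 − 0 = 4, and there is no ∂_1, so H_0 = Z^4.

H_0 ≅ Z^4.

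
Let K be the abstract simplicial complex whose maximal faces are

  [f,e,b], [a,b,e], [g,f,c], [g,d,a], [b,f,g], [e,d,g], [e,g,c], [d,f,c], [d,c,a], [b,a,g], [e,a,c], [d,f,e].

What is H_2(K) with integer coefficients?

H_2 = 0.

We work with the vertex ordering a < b < c < d < e < f < g. The simplices of K, each written with vertices in increasing order, are:

  0-simplices (7): a, b, c, d, e, f, g
  1-simplices (18): ab, ac, ad, ae, ag, be, bf, bg, cd, ce, cf, cg, de, df, dg, ef, eg, fg
  2-simplices (12): abe, abg, acd, ace, adg, bef, bfg, cdf, ceg, cfg, def, deg

Hence C_0 ≅ Z^7, C_1 ≅ Z^18, C_2 ≅ Z^12.

The boundary map ∂_1: C_1 → C_0 sends each edge [p,q] (with p < q) to q − p. For instance
  ∂ag = g − a.
The 7×18 boundary matrix has rank 6 and Smith normal form diag(1,1,1,1,1,1).

∂_2: C_2 → C_1 sends each 2-simplex [p,q,r] to [q,r] − [p,r] + [p,q]. For instance
  ∂cdf = df − cf + cd,
  ∂ace = ce − ae + ac.
The resulting 18×12 matrix has rank 12, and its Smith normal form has invariant factors (1,1,1,1,1,1,1,1,1,1,1,2).

Now H_k = ker ∂_k / im ∂_{k+1}, so:

  H_2: rank ker ∂_2 − rank ∂_3 = (12 − 12) − 0 = 0, and there is no ∂_3, so H_2 = 0.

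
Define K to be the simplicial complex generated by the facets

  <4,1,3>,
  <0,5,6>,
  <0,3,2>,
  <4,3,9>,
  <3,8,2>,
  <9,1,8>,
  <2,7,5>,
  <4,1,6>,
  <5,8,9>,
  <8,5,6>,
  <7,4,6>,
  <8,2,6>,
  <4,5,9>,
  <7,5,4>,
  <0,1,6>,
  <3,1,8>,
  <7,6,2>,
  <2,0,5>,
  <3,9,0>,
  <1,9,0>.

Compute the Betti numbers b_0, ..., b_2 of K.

Order the vertices as 0 < 1 < 2 < 3 < 4 < 5 < 6 < 7 < 8 < 9. Listing each simplex with vertices in this order, K has dimension 2 with simplices:

  0-simplices (10): [0], [1], [2], [3], [4], [5], [6], [7], [8], [9]
  1-simplices (30): (30 of them)
  2-simplices (20): (20 of them)

giving chain groups C_0 ≅ Z^10, C_1 ≅ Z^30, C_2 ≅ Z^20.

Boundary ∂_1: C_1 → C_0 sends each edge [p,q] (with p < q) to q − p.
As a 10×30 matrix over Z this has rank 9, with invariant factors (1,1,1,1,1,1,1,1,1).

The boundary map ∂_2: C_2 → C_1 sends each 2-simplex [p,q,r] to [q,r] − [p,r] + [p,q]. For instance
  ∂[2,6,7] = [6,7] − [2,7] + [2,6],
  ∂[0,3,9] = [3,9] − [0,9] + [0,3].
The 30×20 boundary matrix has rank 20 and Smith normal form diag(1,1,1,1,1,1,1,1,1,1,1,1,1,1,1,1,1,1,1,2).

From H_k ≅ ker(∂_k) / im(∂_{k+1}) we obtain:

  H_0: rank C_0 − rank ∂_1 = 10 − 9 = 1, and the invariant factors of ∂_1 are all 1, so H_0 = Z.
  H_1: rank ker ∂_1 − rank ∂_2 = (30 − 9) − 20 = 1, and ∂_2 has invariant factor 2 > 1, so H_1 = Z ⊕ Z/2.
  H_2: rank ker ∂_2 − rank ∂_3 = (20 − 20) − 0 = 0, and there is no ∂_3, so H_2 = 0.

(K is a triangulation of the Klein bottle.)

Hence the Betti numbers are b_0 = 1, b_1 = 1, b_2 = 0.

b_0 = 1, b_1 = 1, b_2 = 0.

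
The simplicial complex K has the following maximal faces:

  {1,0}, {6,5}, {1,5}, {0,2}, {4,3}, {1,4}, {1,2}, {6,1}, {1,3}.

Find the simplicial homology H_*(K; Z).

Fix the vertex order 0 < 1 < 2 < 3 < 4 < 5 < 6 and write every simplex with vertices in increasing order. Then dim K = 1 and the simplices of K are:

  0-simplices (7): [0], [1], [2], [3], [4], [5], [6]
  1-simplices (9): [0,1], [0,2], [1,2], [1,3], [1,4], [1,5], [1,6], [3,4], [5,6]

Hence C_0 ≅ Z^7, C_1 ≅ Z^9.

Boundary ∂_1: C_1 → C_0 is given by ∂[p,q] = [q] − [p].
The resulting 7×9 matrix has rank 6, and its Smith normal form has invariant factors (1,1,1,1,1,1).

From H_k ≅ ker(∂_k) / im(∂_{k+1}) we obtain:

  H_0: rank C_0 − rank ∂_1 = 7 − 6 = 1, and the invariant factors of ∂_1 are all 1, so H_0 = Z.
  H_1: rank ker ∂_1 − rank ∂_2 = (9 − 6) − 0 = 3, and there is no ∂_2, so H_1 = Z^3.

(K is a triangulation of a wedge of 3 circles.)

H_0 = Z,  H_1 = Z^3.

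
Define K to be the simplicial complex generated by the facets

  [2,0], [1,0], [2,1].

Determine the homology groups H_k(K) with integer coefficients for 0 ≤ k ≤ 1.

Order the vertices as 0 < 1 < 2. Listing each simplex with vertices in this order, K has dimension 1 with simplices:

  0-simplices (3): [0], [1], [2]
  1-simplices (3): [0,1], [0,2], [1,2]

Hence C_0 ≅ Z^3, C_1 ≅ Z^3.

Boundary ∂_1: C_1 → C_0 maps an edge to its endpoints' difference, ∂[p,q] = q − p. For instance
  ∂[1,2] = [2] − [1].
As a 3×3 matrix over Z this has rank 2, with invariant factors (1,1).

Now H_k = ker ∂_k / im ∂_{k+1}, so:

  H_0: rank C_0 − rank ∂_1 = 3 − 2 = 1, and the invariant factors of ∂_1 are all 1, so H_0 = Z.
  H_1: rank ker ∂_1 − rank ∂_2 = (3 − 2) − 0 = 1, and there is no ∂_2, so H_1 = Z.

H_0 = Z,  H_1 = Z.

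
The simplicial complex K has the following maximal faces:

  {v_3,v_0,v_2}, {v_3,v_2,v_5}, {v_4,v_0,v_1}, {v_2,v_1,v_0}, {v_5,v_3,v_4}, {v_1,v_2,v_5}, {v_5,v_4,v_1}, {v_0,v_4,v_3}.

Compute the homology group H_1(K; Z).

Take the total order v_0 < v_1 < v_2 < v_3 < v_4 < v_5 on the vertex set. Then K (dimension 2) consists of the simplices:

  0-simplices (6): [v_0], [v_1], [v_2], [v_3], [v_4], [v_5]
  1-simplices (12): [v_0,v_1], [v_0,v_2], [v_0,v_3], [v_0,v_4], [v_1,v_2], [v_1,v_4], [v_1,v_5], [v_2,v_3], [v_2,v_5], [v_3,v_4], [v_3,v_5], [v_4,v_5]
  2-simplices (8): [v_0,v_1,v_2], [v_0,v_1,v_4], [v_0,v_2,v_3], [v_0,v_3,v_4], [v_1,v_2,v_5], [v_1,v_4,v_5], [v_2,v_3,v_5], [v_3,v_4,v_5]

Hence C_0 ≅ Z^6, C_1 ≅ Z^12, C_2 ≅ Z^8.

Boundary ∂_1: C_1 → C_0 maps an edge to its endpoints' difference, ∂[p,q] = q − p.
This gives a 6×12 integer matrix of rank 5; reducing to Smith normal form yields diagonal entries (1,1,1,1,1).

The boundary map ∂_2: C_2 → C_1 maps a triangle to the signed sum of its edges. For instance
  ∂[v_3,v_4,v_5] = [v_4,v_5] − [v_3,v_5] + [v_3,v_4],
  ∂[v_1,v_2,v_5] = [v_2,v_5] − [v_1,v_5] + [v_1,v_2].
This gives a 12×8 integer matrix of rank 7; reducing to Smith normal form yields diagonal entries (1,1,1,1,1,1,1).

Computing H_k = (kernel of ∂_k) / (image of ∂_{k+1}):

  H_1: rank ker ∂_1 − rank ∂_2 = (12 − 5) − 7 = 0, and the invariant factors of ∂_2 are all 1, so H_1 = 0.

H_1 = 0.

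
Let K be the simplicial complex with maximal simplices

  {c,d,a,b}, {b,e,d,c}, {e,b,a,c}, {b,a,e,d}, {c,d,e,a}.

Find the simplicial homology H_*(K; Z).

We work with the vertex ordering a < b < c < d < e. The simplices of K, each written with vertices in increasing order, are:

  0-simplices (5): a, b, c, d, e
  1-simplices (10): ab, ac, ad, ae, bc, bd, be, cd, ce, de
  2-simplices (10): abc, abd, abe, acd, ace, ade, bcd, bce, bde, cde
  3-simplices (5): abcd, abce, abde, acde, bcde

Hence C_0 ≅ Z^5, C_1 ≅ Z^10, C_2 ≅ Z^10, C_3 ≅ Z^5.

∂_1: C_1 → C_0 is given by ∂[p,q] = [q] − [p]. For instance
  ∂de = e − d.
The resulting 5×10 matrix has rank 4, and its Smith normal form has invariant factors (1,1,1,1).

Boundary ∂_2: C_2 → C_1 sends each 2-simplex [p,q,r] to [q,r] − [p,r] + [p,q]. For instance
  ∂bce = ce − be + bc,
  ∂acd = cd − ad + ac.
As a 10×10 matrix over Z this has rank 6, with invariant factors (1,1,1,1,1,1).

∂_3: C_3 → C_2 sends each 3-simplex σ to the alternating sum Σ_i (−1)^i (σ with its i-th vertex removed). For instance
  ∂bcde = cde − bde + bce − bcd,
  ∂abcd = bcd − acd + abd − abc.
This gives a 10×5 integer matrix of rank 4; reducing to Smith normal form yields diagonal entries (1,1,1,1).

Computing H_k = (kernel of ∂_k) / (image of ∂_{k+1}):

  H_0: rank C_0 − rank ∂_1 = 5 − 4 = 1, and the invariant factors of ∂_1 are all 1, so H_0 ≅ Z.
  H_1: rank ker ∂_1 − rank ∂_2 = (10 − 4) − 6 = 0, and the invariant factors of ∂_2 are all 1, so H_1 ≅ 0.
  H_2: rank ker ∂_2 − rank ∂_3 = (10 − 6) − 4 = 0, and the invariant factors of ∂_3 are all 1, so H_2 ≅ 0.
  H_3: rank ker ∂_3 − rank ∂_4 = (5 − 4) − 0 = 1, and there is no ∂_4, so H_3 ≅ Z.

H_0 = Z,  H_1 = 0,  H_2 = 0,  H_3 = Z.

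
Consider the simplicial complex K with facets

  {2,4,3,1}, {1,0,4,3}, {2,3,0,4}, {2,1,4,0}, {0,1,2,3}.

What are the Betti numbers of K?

Fix the vertex order 0 < 1 < 2 < 3 < 4 and write every simplex with vertices in increasing order. Then dim K = 3 and the simplices of K are:

  0-simplices (5): [0], [1], [2], [3], [4]
  1-simplices (10): [0,1], [0,2], [0,3], [0,4], [1,2], [1,3], [1,4], [2,3], [2,4], [3,4]
  2-simplices (10): [0,1,2], [0,1,3], [0,1,4], [0,2,3], [0,2,4], [0,3,4], [1,2,3], [1,2,4], [1,3,4], [2,3,4]
  3-simplices (5): [0,1,2,3], [0,1,2,4], [0,1,3,4], [0,2,3,4], [1,2,3,4]

Hence C_0 ≅ Z^5, C_1 ≅ Z^10, C_2 ≅ Z^10, C_3 ≅ Z^5.

∂_1: C_1 → C_0 sends each edge [p,q] (with p < q) to q − p. For instance
  ∂[0,3] = [3] − [0].
The resulting 5×10 matrix has rank 4, and its Smith normal form has invariant factors (1,1,1,1).

∂_2: C_2 → C_1 sends each 2-simplex [p,q,r] to [q,r] − [p,r] + [p,q]. For instance
  ∂[1,2,3] = [2,3] − [1,3] + [1,2],
  ∂[0,1,4] = [1,4] − [0,4] + [0,1].
As a 10×10 matrix over Z this has rank 6, with invariant factors (1,1,1,1,1,1).

The boundary map ∂_3: C_3 → C_2 sends each 3-simplex σ to the alternating sum Σ_i (−1)^i (σ with its i-th vertex removed). For instance
  ∂[0,1,3,4] = [1,3,4] − [0,3,4] + [0,1,4] − [0,1,3],
  ∂[1,2,3,4] = [2,3,4] − [1,3,4] + [1,2,4] − [1,2,3].
The 10×5 boundary matrix has rank 4 and Smith normal form diag(1,1,1,1).

From H_k ≅ ker(∂_k) / im(∂_{k+1}) we obtain:

  H_0: rank C_0 − rank ∂_1 = 5 − 4 = 1, and the invariant factors of ∂_1 are all 1, so H_0 = Z.
  H_1: rank ker ∂_1 − rank ∂_2 = (10 − 4) − 6 = 0, and the invariant factors of ∂_2 are all 1, so H_1 = 0.
  H_2: rank ker ∂_2 − rank ∂_3 = (10 − 6) − 4 = 0, and the invariant factors of ∂_3 are all 1, so H_2 = 0.
  H_3: rank ker ∂_3 − rank ∂_4 = (5 − 4) − 0 = 1, and there is no ∂_4, so H_3 = Z.

As a check, the Euler characteristic is 5 − 10 + 10 − 5 = 0, which agrees with 1 − 0 + 0 − 1 = 0.

Hence the Betti numbers are b_0 = 1, b_1 = 0, b_2 = 0, b_3 = 1.

b_0 = 1, b_1 = 0, b_2 = 0, b_3 = 1.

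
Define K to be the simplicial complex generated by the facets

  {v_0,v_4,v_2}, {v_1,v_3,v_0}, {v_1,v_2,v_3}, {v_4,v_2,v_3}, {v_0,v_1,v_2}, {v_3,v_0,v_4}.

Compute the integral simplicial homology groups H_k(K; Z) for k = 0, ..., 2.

H_0 = Z,  H_1 = 0,  H_2 = Z.

Fix the vertex order v_0 < v_1 < v_2 < v_3 < v_4 and write every simplex with vertices in increasing order. Then dim K = 2 and the simplices of K are:

  0-simplices (5): [v_0], [v_1], [v_2], [v_3], [v_4]
  1-simplices (9): [v_0,v_1], [v_0,v_2], [v_0,v_3], [v_0,v_4], [v_1,v_2], [v_1,v_3], [v_2,v_3], [v_2,v_4], [v_3,v_4]
  2-simplices (6): [v_0,v_1,v_2], [v_0,v_1,v_3], [v_0,v_2,v_4], [v_0,v_3,v_4], [v_1,v_2,v_3], [v_2,v_3,v_4]

Hence C_0 ≅ Z^5, C_1 ≅ Z^9, C_2 ≅ Z^6.

∂_1: C_1 → C_0 sends each edge [p,q] (with p < q) to q − p. For instance
  ∂[v_0,v_3] = [v_3] − [v_0].
As a 5×9 matrix over Z this has rank 4, with invariant factors (1,1,1,1).

∂_2: C_2 → C_1 sends each 2-simplex [p,q,r] to [q,r] − [p,r] + [p,q]. For instance
  ∂[v_0,v_3,v_4] = [v_3,v_4] − [v_0,v_4] + [v_0,v_3],
  ∂[v_1,v_2,v_3] = [v_2,v_3] − [v_1,v_3] + [v_1,v_2].
The resulting 9×6 matrix has rank 5, and its Smith normal form has invariant factors (1,1,1,1,1).

Reading off H_k = ker ∂_k / im ∂_{k+1}:

  H_0: rank C_0 − rank ∂_1 = 5 − 4 = 1, and the invariant factors of ∂_1 are all 1, so H_0 = Z.
  H_1: rank ker ∂_1 − rank ∂_2 = (9 − 4) − 5 = 0, and the invariant factors of ∂_2 are all 1, so H_1 = 0.
  H_2: rank ker ∂_2 − rank ∂_3 = (6 − 5) − 0 = 1, and there is no ∂_3, so H_2 = Z.

As a check, the Euler characteristic is 5 − 9 + 6 = 2, which agrees with 1 − 0 + 1 = 2.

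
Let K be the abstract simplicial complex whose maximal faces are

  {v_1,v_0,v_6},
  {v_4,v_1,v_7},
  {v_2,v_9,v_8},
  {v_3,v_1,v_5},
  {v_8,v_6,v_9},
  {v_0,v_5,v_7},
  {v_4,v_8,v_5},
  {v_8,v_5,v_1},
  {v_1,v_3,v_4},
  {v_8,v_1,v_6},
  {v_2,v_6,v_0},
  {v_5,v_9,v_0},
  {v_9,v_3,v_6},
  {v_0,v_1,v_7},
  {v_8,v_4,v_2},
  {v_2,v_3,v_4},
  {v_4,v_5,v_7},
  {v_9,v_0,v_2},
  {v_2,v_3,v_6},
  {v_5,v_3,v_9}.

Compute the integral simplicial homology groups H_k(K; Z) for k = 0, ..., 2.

H_0 = Z,  H_1 = Z ⊕ Z/2,  H_2 = 0.

Fix the vertex order v_0 < v_1 < v_2 < v_3 < v_4 < v_5 < v_6 < v_7 < v_8 < v_9 and write every simplex with vertices in increasing order. Then dim K = 2 and the simplices of K are:

  0-simplices (10): [v_0], [v_1], [v_2], [v_3], [v_4], [v_5], [v_6], [v_7], [v_8], [v_9]
  1-simplices (30): (30 of them)
  2-simplices (20): (20 of them)

so the chain groups are C_0 ≅ Z^10, C_1 ≅ Z^30, C_2 ≅ Z^20.

The boundary map ∂_1: C_1 → C_0 is given by ∂[p,q] = [q] − [p]. For instance
  ∂[v_0,v_6] = [v_6] − [v_0].
The 10×30 boundary matrix has rank 9 and Smith normal form diag(1,1,1,1,1,1,1,1,1).

The boundary map ∂_2: C_2 → C_1 acts by ∂[p,q,r] = [q,r] − [p,r] + [p,q]. For instance
  ∂[v_1,v_6,v_8] = [v_6,v_8] − [v_1,v_8] + [v_1,v_6],
  ∂[v_1,v_4,v_7] = [v_4,v_7] − [v_1,v_7] + [v_1,v_4].
As a 30×20 matrix over Z this has rank 20, with invariant factors (1,1,1,1,1,1,1,1,1,1,1,1,1,1,1,1,1,1,1,2).

Now H_k = ker ∂_k / im ∂_{k+1}, so:

  H_0: rank C_0 − rank ∂_1 = 10 − 9 = 1, and the invariant factors of ∂_1 are all 1, so H_0 = Z.
  H_1: rank ker ∂_1 − rank ∂_2 = (30 − 9) − 20 = 1, and ∂_2 has invariant factor 2 > 1, so H_1 = Z ⊕ Z/2.
  H_2: rank ker ∂_2 − rank ∂_3 = (20 − 20) − 0 = 0, and there is no ∂_3, so H_2 = 0.

As a check, the Euler characteristic is 10 − 30 + 20 = 0, which agrees with 1 − 1 + 0 = 0.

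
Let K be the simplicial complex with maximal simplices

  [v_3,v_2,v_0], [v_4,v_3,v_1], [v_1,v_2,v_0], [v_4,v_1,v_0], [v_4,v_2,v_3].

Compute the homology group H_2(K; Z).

Take the total order v_0 < v_1 < v_2 < v_3 < v_4 on the vertex set. Then K (dimension 2) consists of the simplices:

  0-simplices (5): [v_0], [v_1], [v_2], [v_3], [v_4]
  1-simplices (10): [v_0,v_1], [v_0,v_2], [v_0,v_3], [v_0,v_4], [v_1,v_2], [v_1,v_3], [v_1,v_4], [v_2,v_3], [v_2,v_4], [v_3,v_4]
  2-simplices (5): [v_0,v_1,v_2], [v_0,v_1,v_4], [v_0,v_2,v_3], [v_1,v_3,v_4], [v_2,v_3,v_4]

so the chain groups are C_0 ≅ Z^5, C_1 ≅ Z^10, C_2 ≅ Z^5.

∂_1: C_1 → C_0 maps an edge to its endpoints' difference, ∂[p,q] = q − p. For instance
  ∂[v_2,v_4] = [v_4] − [v_2].
This gives a 5×10 integer matrix of rank 4; reducing to Smith normal form yields diagonal entries (1,1,1,1).

The boundary map ∂_2: C_2 → C_1 maps a triangle to the signed sum of its edges. For instance
  ∂[v_2,v_3,v_4] = [v_3,v_4] − [v_2,v_4] + [v_2,v_3],
  ∂[v_1,v_3,v_4] = [v_3,v_4] − [v_1,v_4] + [v_1,v_3].
This gives a 10×5 integer matrix of rank 5; reducing to Smith normal form yields diagonal entries (1,1,1,1,1).

Reading off H_k = ker ∂_k / im ∂_{k+1}:

  H_2: rank ker ∂_2 − rank ∂_3 = (5 − 5) − 0 = 0, and there is no ∂_3, so H_2 ≅ 0.

H_2 = 0.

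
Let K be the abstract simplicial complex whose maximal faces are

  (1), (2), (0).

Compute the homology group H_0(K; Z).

K has 3 vertices.
rank ∂_0 = 0, rank ∂_1 = 0 ⇒ b_0 = 3 − 0 − 0 = 3. So H_0 = Z^3.

H_0 ≅ Z^3.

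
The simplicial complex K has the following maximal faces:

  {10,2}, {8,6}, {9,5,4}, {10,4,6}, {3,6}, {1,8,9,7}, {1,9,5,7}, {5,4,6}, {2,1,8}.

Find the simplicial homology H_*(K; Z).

H_0 = Z,  H_1 = Z^2,  H_2 = 0,  H_3 = 0.

K has 10 vertices, 20 edges, 11 triangles, 2 3-simplices.
rank ∂_0 = 0, rank ∂_1 = 9 ⇒ b_0 = 10 − 0 − 9 = 1; all invariant factors of ∂_1 are 1 so no torsion. So H_0 ≅ Z.
rank ∂_1 = 9, rank ∂_2 = 9 ⇒ b_1 = 20 − 9 − 9 = 2; all invariant factors of ∂_2 are 1 so no torsion. So H_1 ≅ Z^2.
rank ∂_2 = 9, rank ∂_3 = 2 ⇒ b_2 = 11 − 9 − 2 = 0; all invariant factors of ∂_3 are 1 so no torsion. So H_2 ≅ 0.
rank ∂_3 = 2, rank ∂_4 = 0 ⇒ b_3 = 2 − 2 − 0 = 0. So H_3 ≅ 0.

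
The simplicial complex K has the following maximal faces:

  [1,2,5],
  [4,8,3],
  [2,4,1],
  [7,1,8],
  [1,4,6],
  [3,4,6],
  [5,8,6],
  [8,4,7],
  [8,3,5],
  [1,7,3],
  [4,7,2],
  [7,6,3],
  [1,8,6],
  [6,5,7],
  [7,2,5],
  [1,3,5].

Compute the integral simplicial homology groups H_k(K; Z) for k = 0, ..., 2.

H_0 ≅ Z,  H_1 ≅ Z^2,  H_2 ≅ Z.

Take the total order 1 < 2 < 3 < 4 < 5 < 6 < 7 < 8 on the vertex set. Then K (dimension 2) consists of the simplices:

  0-simplices (8): [1], [2], [3], [4], [5], [6], [7], [8]
  1-simplices (24): (24 of them)
  2-simplices (16): [1,2,4], [1,2,5], [1,3,5], [1,3,7], [1,4,6], [1,6,8], [1,7,8], [2,4,7], [2,5,7], [3,4,6], [3,4,8], [3,5,8], [3,6,7], [4,7,8], [5,6,7], [5,6,8]

Hence C_0 ≅ Z^8, C_1 ≅ Z^24, C_2 ≅ Z^16.

Boundary ∂_1: C_1 → C_0 sends each edge [p,q] (with p < q) to q − p.
As a 8×24 matrix over Z this has rank 7, with invariant factors (1,1,1,1,1,1,1).

Boundary ∂_2: C_2 → C_1 maps a triangle to the signed sum of its edges. For instance
  ∂[4,7,8] = [7,8] − [4,8] + [4,7],
  ∂[3,4,6] = [4,6] − [3,6] + [3,4].
As a 24×16 matrix over Z this has rank 15, with invariant factors (1,1,1,1,1,1,1,1,1,1,1,1,1,1,1).

Reading off H_k = ker ∂_k / im ∂_{k+1}:

  H_0: rank C_0 − rank ∂_1 = 8 − 7 = 1, and the invariant factors of ∂_1 are all 1, so H_0 ≅ Z.
  H_1: rank ker ∂_1 − rank ∂_2 = (24 − 7) − 15 = 2, and the invariant factors of ∂_2 are all 1, so H_1 ≅ Z^2.
  H_2: rank ker ∂_2 − rank ∂_3 = (16 − 15) − 0 = 1, and there is no ∂_3, so H_2 ≅ Z.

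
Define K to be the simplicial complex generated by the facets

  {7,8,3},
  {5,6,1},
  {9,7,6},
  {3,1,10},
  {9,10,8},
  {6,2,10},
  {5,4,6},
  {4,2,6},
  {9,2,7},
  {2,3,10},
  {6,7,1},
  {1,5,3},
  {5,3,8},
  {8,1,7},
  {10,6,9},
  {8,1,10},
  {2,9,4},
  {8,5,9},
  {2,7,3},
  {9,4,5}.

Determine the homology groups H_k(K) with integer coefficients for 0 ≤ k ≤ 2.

H_0 ≅ Z,  H_1 ≅ Z ⊕ Z_2,  H_2 = 0.

Order the vertices as 1 < 2 < 3 < 4 < 5 < 6 < 7 < 8 < 9 < 10. Listing each simplex with vertices in this order, K has dimension 2 with simplices:

  0-simplices (10): [1], [2], [3], [4], [5], [6], [7], [8], [9], [10]
  1-simplices (30): (30 of them)
  2-simplices (20): (20 of them)

giving chain groups C_0 ≅ Z^10, C_1 ≅ Z^30, C_2 ≅ Z^20.

The boundary map ∂_1: C_1 → C_0 sends each edge [p,q] (with p < q) to q − p. For instance
  ∂[2,7] = [7] − [2].
This gives a 10×30 integer matrix of rank 9; reducing to Smith normal form yields diagonal entries (1,1,1,1,1,1,1,1,1).

∂_2: C_2 → C_1 sends each 2-simplex [p,q,r] to [q,r] − [p,r] + [p,q]. For instance
  ∂[2,3,10] = [3,10] − [2,10] + [2,3],
  ∂[6,9,10] = [9,10] − [6,10] + [6,9].
The resulting 30×20 matrix has rank 20, and its Smith normal form has invariant factors (1,1,1,1,1,1,1,1,1,1,1,1,1,1,1,1,1,1,1,2).

From H_k ≅ ker(∂_k) / im(∂_{k+1}) we obtain:

  H_0: rank C_0 − rank ∂_1 = 10 − 9 = 1, and the invariant factors of ∂_1 are all 1, so H_0 ≅ Z.
  H_1: rank ker ∂_1 − rank ∂_2 = (30 − 9) − 20 = 1, and ∂_2 has invariant factor 2 > 1, so H_1 ≅ Z ⊕ Z_2.
  H_2: rank ker ∂_2 − rank ∂_3 = (20 − 20) − 0 = 0, and there is no ∂_3, so H_2 ≅ 0.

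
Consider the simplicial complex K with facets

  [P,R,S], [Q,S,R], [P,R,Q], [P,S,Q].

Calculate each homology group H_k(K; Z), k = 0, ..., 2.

Fix the vertex order P < Q < R < S and write every simplex with vertices in increasing order. Then dim K = 2 and the simplices of K are:

  0-simplices (4): P, Q, R, S
  1-simplices (6): PQ, PR, PS, QR, QS, RS
  2-simplices (4): PQR, PQS, PRS, QRS

Hence C_0 ≅ Z^4, C_1 ≅ Z^6, C_2 ≅ Z^4.

∂_1: C_1 → C_0 sends each edge [p,q] (with p < q) to q − p. For instance
  ∂QS = S − Q.
The 4×6 boundary matrix has rank 3 and Smith normal form diag(1,1,1).

Boundary ∂_2: C_2 → C_1 acts by ∂[p,q,r] = [q,r] − [p,r] + [p,q]. For instance
  ∂QRS = RS − QS + QR,
  ∂PQR = QR − PR + PQ.
The 6×4 boundary matrix has rank 3 and Smith normal form diag(1,1,1).

From H_k ≅ ker(∂_k) / im(∂_{k+1}) we obtain:

  H_0: rank C_0 − rank ∂_1 = 4 − 3 = 1, and the invariant factors of ∂_1 are all 1, so H_0 ≅ Z.
  H_1: rank ker ∂_1 − rank ∂_2 = (6 − 3) − 3 = 0, and the invariant factors of ∂_2 are all 1, so H_1 ≅ 0.
  H_2: rank ker ∂_2 − rank ∂_3 = (4 − 3) − 0 = 1, and there is no ∂_3, so H_2 ≅ Z.

H_0 = Z,  H_1 = 0,  H_2 = Z.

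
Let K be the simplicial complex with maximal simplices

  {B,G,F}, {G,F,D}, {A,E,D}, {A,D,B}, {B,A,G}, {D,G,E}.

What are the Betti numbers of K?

Fix the vertex order A < B < D < E < F < G and write every simplex with vertices in increasing order. Then dim K = 2 and the simplices of K are:

  0-simplices (6): A, B, D, E, F, G
  1-simplices (12): AB, AD, AE, AG, BD, BF, BG, DE, DF, DG, EG, FG
  2-simplices (6): ABD, ABG, ADE, BFG, DEG, DFG

giving chain groups C_0 ≅ Z^6, C_1 ≅ Z^12, C_2 ≅ Z^6.

Boundary ∂_1: C_1 → C_0 sends each edge [p,q] (with p < q) to q − p.
The resulting 6×12 matrix has rank 5, and its Smith normal form has invariant factors (1,1,1,1,1).

∂_2: C_2 → C_1 acts by ∂[p,q,r] = [q,r] − [p,r] + [p,q]. For instance
  ∂ABG = BG − AG + AB,
  ∂DFG = FG − DG + DF.
As a 12×6 matrix over Z this has rank 6, with invariant factors (1,1,1,1,1,1).

Computing H_k = (kernel of ∂_k) / (image of ∂_{k+1}):

  H_0: rank C_0 − rank ∂_1 = 6 − 5 = 1, and the invariant factors of ∂_1 are all 1, so H_0 = Z.
  H_1: rank ker ∂_1 − rank ∂_2 = (12 − 5) − 6 = 1, and the invariant factors of ∂_2 are all 1, so H_1 = Z.
  H_2: rank ker ∂_2 − rank ∂_3 = (6 − 6) − 0 = 0, and there is no ∂_3, so H_2 = 0.

As a check, the Euler characteristic is 6 − 12 + 6 = 0, which agrees with 1 − 1 + 0 = 0.

Hence the Betti numbers are b_0 = 1, b_1 = 1, b_2 = 0.

b_0 = 1, b_1 = 1, b_2 = 0.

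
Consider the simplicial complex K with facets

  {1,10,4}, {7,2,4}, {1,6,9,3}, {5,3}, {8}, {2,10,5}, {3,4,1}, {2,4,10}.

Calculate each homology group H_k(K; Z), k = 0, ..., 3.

Order the vertices as 1 < 2 < 3 < 4 < 5 < 6 < 7 < 8 < 9 < 10. Listing each simplex with vertices in this order, K has dimension 3 with simplices:

  0-simplices (10): [1], [2], [3], [4], [5], [6], [7], [8], [9], [10]
  1-simplices (17): [1,3], [1,4], [1,6], [1,9], [1,10], [2,4], [2,5], [2,7], [2,10], [3,4], [3,5], [3,6], [3,9], [4,7], [4,10], [5,10], [6,9]
  2-simplices (9): [1,3,4], [1,3,6], [1,3,9], [1,4,10], [1,6,9], [2,4,7], [2,4,10], [2,5,10], [3,6,9]
  3-simplices (1): [1,3,6,9]

giving chain groups C_0 ≅ Z^10, C_1 ≅ Z^17, C_2 ≅ Z^9, C_3 ≅ Z^1.

∂_1: C_1 → C_0 maps an edge to its endpoints' difference, ∂[p,q] = q − p.
As a 10×17 matrix over Z this has rank 8, with invariant factors (1,1,1,1,1,1,1,1).

∂_2: C_2 → C_1 maps a triangle to the signed sum of its edges. For instance
  ∂[1,3,6] = [3,6] − [1,6] + [1,3],
  ∂[2,4,10] = [4,10] − [2,10] + [2,4].
The resulting 17×9 matrix has rank 8, and its Smith normal form has invariant factors (1,1,1,1,1,1,1,1).

The boundary map ∂_3: C_3 → C_2 sends each 3-simplex σ to the alternating sum Σ_i (−1)^i (σ with its i-th vertex removed). For instance
  ∂[1,3,6,9] = [3,6,9] − [1,6,9] + [1,3,9] − [1,3,6].
This gives a 9×1 integer matrix of rank 1; reducing to Smith normal form yields diagonal entries (1).

Reading off H_k = ker ∂_k / im ∂_{k+1}:

  H_0: rank C_0 − rank ∂_1 = 10 − 8 = 2, and the invariant factors of ∂_1 are all 1, so H_0 = Z^2.
  H_1: rank ker ∂_1 − rank ∂_2 = (17 − 8) − 8 = 1, and the invariant factors of ∂_2 are all 1, so H_1 = Z.
  H_2: rank ker ∂_2 − rank ∂_3 = (9 − 8) − 1 = 0, and the invariant factors of ∂_3 are all 1, so H_2 = 0.
  H_3: rank ker ∂_3 − rank ∂_4 = (1 − 1) − 0 = 0, and there is no ∂_4, so H_3 = 0.

As a check, the Euler characteristic is 10 − 17 + 9 − 1 = 1, which agrees with 2 − 1 + 0 − 0 = 1.

H_0 = Z^2,  H_1 = Z,  H_2 = 0,  H_3 = 0.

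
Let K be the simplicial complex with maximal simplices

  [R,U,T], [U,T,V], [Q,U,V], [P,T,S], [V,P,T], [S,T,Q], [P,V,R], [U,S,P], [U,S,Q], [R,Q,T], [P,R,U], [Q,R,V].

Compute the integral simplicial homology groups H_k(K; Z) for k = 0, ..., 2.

H_0 ≅ Z,  H_1 ≅ Z/2,  H_2 = 0.

We work with the vertex ordering P < Q < R < S < T < U < V. The simplices of K, each written with vertices in increasing order, are:

  0-simplices (7): P, Q, R, S, T, U, V
  1-simplices (18): PR, PS, PT, PU, PV, QR, QS, QT, QU, QV, RT, RU, RV, ST, SU, TU, TV, UV
  2-simplices (12): PRU, PRV, PST, PSU, PTV, QRT, QRV, QST, QSU, QUV, RTU, TUV

Hence C_0 ≅ Z^7, C_1 ≅ Z^18, C_2 ≅ Z^12.

The boundary map ∂_1: C_1 → C_0 sends each edge [p,q] (with p < q) to q − p.
The resulting 7×18 matrix has rank 6, and its Smith normal form has invariant factors (1,1,1,1,1,1).

The boundary map ∂_2: C_2 → C_1 sends each 2-simplex [p,q,r] to [q,r] − [p,r] + [p,q]. For instance
  ∂RTU = TU − RU + RT,
  ∂QSU = SU − QU + QS.
The 18×12 boundary matrix has rank 12 and Smith normal form diag(1,1,1,1,1,1,1,1,1,1,1,2).

From H_k ≅ ker(∂_k) / im(∂_{k+1}) we obtain:

  H_0: rank C_0 − rank ∂_1 = 7 − 6 = 1, and the invariant factors of ∂_1 are all 1, so H_0 = Z.
  H_1: rank ker ∂_1 − rank ∂_2 = (18 − 6) − 12 = 0, and ∂_2 has invariant factor 2 > 1, so H_1 = Z/2.
  H_2: rank ker ∂_2 − rank ∂_3 = (12 − 12) − 0 = 0, and there is no ∂_3, so H_2 = 0.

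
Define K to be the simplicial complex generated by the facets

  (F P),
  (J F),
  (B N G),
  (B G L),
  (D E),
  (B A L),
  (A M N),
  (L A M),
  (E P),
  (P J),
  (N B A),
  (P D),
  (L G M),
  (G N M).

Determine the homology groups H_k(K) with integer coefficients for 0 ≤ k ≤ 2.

H_0 = Z^2,  H_1 = Z^2,  H_2 = Z.

Order the vertices as A < B < D < E < F < G < J < L < M < N < P. Listing each simplex with vertices in this order, K has dimension 2 with simplices:

  0-simplices (11): A, B, D, E, F, G, J, L, M, N, P
  1-simplices (18): AB, AL, AM, AN, BG, BL, BN, DE, DP, EP, FJ, FP, GL, GM, GN, JP, LM, MN
  2-simplices (8): ABL, ABN, ALM, AMN, BGL, BGN, GLM, GMN

so the chain groups are C_0 ≅ Z^11, C_1 ≅ Z^18, C_2 ≅ Z^8.

Boundary ∂_1: C_1 → C_0 sends each edge [p,q] (with p < q) to q − p.
This gives a 11×18 integer matrix of rank 9; reducing to Smith normal form yields diagonal entries (1,1,1,1,1,1,1,1,1).

Boundary ∂_2: C_2 → C_1 acts by ∂[p,q,r] = [q,r] − [p,r] + [p,q]. For instance
  ∂BGN = GN − BN + BG,
  ∂GLM = LM − GM + GL.
This gives a 18×8 integer matrix of rank 7; reducing to Smith normal form yields diagonal entries (1,1,1,1,1,1,1).

Reading off H_k = ker ∂_k / im ∂_{k+1}:

  H_0: rank C_0 − rank ∂_1 = 11 − 9 = 2, and the invariant factors of ∂_1 are all 1, so H_0 = Z^2.
  H_1: rank ker ∂_1 − rank ∂_2 = (18 − 9) − 7 = 2, and the invariant factors of ∂_2 are all 1, so H_1 = Z^2.
  H_2: rank ker ∂_2 − rank ∂_3 = (8 − 7) − 0 = 1, and there is no ∂_3, so H_2 = Z.

As a check, the Euler characteristic is 11 − 18 + 8 = 1, which agrees with 2 − 2 + 1 = 1.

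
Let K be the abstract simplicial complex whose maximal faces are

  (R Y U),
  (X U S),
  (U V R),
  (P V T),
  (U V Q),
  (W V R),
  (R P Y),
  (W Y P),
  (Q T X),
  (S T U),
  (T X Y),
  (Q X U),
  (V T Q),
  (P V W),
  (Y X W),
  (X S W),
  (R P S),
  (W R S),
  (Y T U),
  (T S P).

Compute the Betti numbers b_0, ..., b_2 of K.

Fix the vertex order P < Q < R < S < T < U < V < W < X < Y and write every simplex with vertices in increasing order. Then dim K = 2 and the simplices of K are:

  0-simplices (10): P, Q, R, S, T, U, V, W, X, Y
  1-simplices (30): PR, PS, PT, PV, PW, PY, QT, QU, QV, QX, RS, RU, RV, RW, RY, ST, SU, SW, SX, TU, TV, TX, TY, UV, UX, UY, VW, WX, WY, XY
  2-simplices (20): PRS, PRY, PST, PTV, PVW, PWY, QTV, QTX, QUV, QUX, RSW, RUV, RUY, RVW, STU, SUX, SWX, TUY, TXY, WXY

so the chain groups are C_0 ≅ Z^10, C_1 ≅ Z^30, C_2 ≅ Z^20.

∂_1: C_1 → C_0 is given by ∂[p,q] = [q] − [p]. For instance
  ∂QV = V − Q.
The resulting 10×30 matrix has rank 9, and its Smith normal form has invariant factors (1,1,1,1,1,1,1,1,1).

∂_2: C_2 → C_1 acts by ∂[p,q,r] = [q,r] − [p,r] + [p,q]. For instance
  ∂QTV = TV − QV + QT,
  ∂RUY = UY − RY + RU.
The 30×20 boundary matrix has rank 20 and Smith normal form diag(1,1,1,1,1,1,1,1,1,1,1,1,1,1,1,1,1,1,1,2).

Reading off H_k = ker ∂_k / im ∂_{k+1}:

  H_0: rank C_0 − rank ∂_1 = 10 − 9 = 1, and the invariant factors of ∂_1 are all 1, so H_0 ≅ Z.
  H_1: rank ker ∂_1 − rank ∂_2 = (30 − 9) − 20 = 1, and ∂_2 has invariant factor 2 > 1, so H_1 ≅ Z ⊕ Z/2Z.
  H_2: rank ker ∂_2 − rank ∂_3 = (20 − 20) − 0 = 0, and there is no ∂_3, so H_2 ≅ 0.

(K is a triangulation of the Klein bottle.)

Hence the Betti numbers are b_0 = 1, b_1 = 1, b_2 = 0.

b_0 = 1, b_1 = 1, b_2 = 0.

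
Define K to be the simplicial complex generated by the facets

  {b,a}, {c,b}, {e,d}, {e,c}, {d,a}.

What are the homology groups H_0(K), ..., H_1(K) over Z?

H_0 = Z,  H_1 = Z.

Order the vertices as a < b < c < d < e. Listing each simplex with vertices in this order, K has dimension 1 with simplices:

  0-simplices (5): a, b, c, d, e
  1-simplices (5): ab, ad, bc, ce, de

giving chain groups C_0 ≅ Z^5, C_1 ≅ Z^5.

The boundary map ∂_1: C_1 → C_0 sends each edge [p,q] (with p < q) to q − p. For instance
  ∂de = e − d.
The 5×5 boundary matrix has rank 4 and Smith normal form diag(1,1,1,1).

Computing H_k = (kernel of ∂_k) / (image of ∂_{k+1}):

  H_0: rank C_0 − rank ∂_1 = 5 − 4 = 1, and the invariant factors of ∂_1 are all 1, so H_0 = Z.
  H_1: rank ker ∂_1 − rank ∂_2 = (5 − 4) − 0 = 1, and there is no ∂_2, so H_1 = Z.

(K is a triangulation of the circle S^1.)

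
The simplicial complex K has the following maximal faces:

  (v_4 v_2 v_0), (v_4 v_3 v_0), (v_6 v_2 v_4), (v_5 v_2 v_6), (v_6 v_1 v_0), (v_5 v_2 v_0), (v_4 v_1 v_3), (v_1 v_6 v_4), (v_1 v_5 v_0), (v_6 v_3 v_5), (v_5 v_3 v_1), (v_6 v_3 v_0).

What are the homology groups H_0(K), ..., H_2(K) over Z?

Take the total order v_0 < v_1 < v_2 < v_3 < v_4 < v_5 < v_6 on the vertex set. Then K (dimension 2) consists of the simplices:

  0-simplices (7): [v_0], [v_1], [v_2], [v_3], [v_4], [v_5], [v_6]
  1-simplices (18): (18 of them)
  2-simplices (12): (12 of them)

giving chain groups C_0 ≅ Z^7, C_1 ≅ Z^18, C_2 ≅ Z^12.

The boundary map ∂_1: C_1 → C_0 maps an edge to its endpoints' difference, ∂[p,q] = q − p. For instance
  ∂[v_3,v_5] = [v_5] − [v_3].
The resulting 7×18 matrix has rank 6, and its Smith normal form has invariant factors (1,1,1,1,1,1).

∂_2: C_2 → C_1 sends each 2-simplex [p,q,r] to [q,r] − [p,r] + [p,q]. For instance
  ∂[v_0,v_2,v_5] = [v_2,v_5] − [v_0,v_5] + [v_0,v_2],
  ∂[v_0,v_2,v_4] = [v_2,v_4] − [v_0,v_4] + [v_0,v_2].
As a 18×12 matrix over Z this has rank 12, with invariant factors (1,1,1,1,1,1,1,1,1,1,1,2).

Now H_k = ker ∂_k / im ∂_{k+1}, so:

  H_0: rank C_0 − rank ∂_1 = 7 − 6 = 1, and the invariant factors of ∂_1 are all 1, so H_0 = Z.
  H_1: rank ker ∂_1 − rank ∂_2 = (18 − 6) − 12 = 0, and ∂_2 has invariant factor 2 > 1, so H_1 = Z/2Z.
  H_2: rank ker ∂_2 − rank ∂_3 = (12 − 12) − 0 = 0, and there is no ∂_3, so H_2 = 0.

As a check, the Euler characteristic is 7 − 18 + 12 = 1, which agrees with 1 − 0 + 0 = 1.
(K is a triangulation of the real projective plane RP^2.)

H_0 ≅ Z,  H_1 ≅ Z/2Z,  H_2 = 0.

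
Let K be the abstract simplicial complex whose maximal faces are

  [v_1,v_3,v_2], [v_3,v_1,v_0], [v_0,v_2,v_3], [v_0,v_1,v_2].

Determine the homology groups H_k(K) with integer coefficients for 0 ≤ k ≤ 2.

Order the vertices as v_0 < v_1 < v_2 < v_3. Listing each simplex with vertices in this order, K has dimension 2 with simplices:

  0-simplices (4): [v_0], [v_1], [v_2], [v_3]
  1-simplices (6): [v_0,v_1], [v_0,v_2], [v_0,v_3], [v_1,v_2], [v_1,v_3], [v_2,v_3]
  2-simplices (4): [v_0,v_1,v_2], [v_0,v_1,v_3], [v_0,v_2,v_3], [v_1,v_2,v_3]

giving chain groups C_0 ≅ Z^4, C_1 ≅ Z^6, C_2 ≅ Z^4.

∂_1: C_1 → C_0 is given by ∂[p,q] = [q] − [p]. For instance
  ∂[v_0,v_1] = [v_1] − [v_0].
This gives a 4×6 integer matrix of rank 3; reducing to Smith normal form yields diagonal entries (1,1,1).

∂_2: C_2 → C_1 sends each 2-simplex [p,q,r] to [q,r] − [p,r] + [p,q]. For instance
  ∂[v_0,v_1,v_3] = [v_1,v_3] − [v_0,v_3] + [v_0,v_1],
  ∂[v_0,v_1,v_2] = [v_1,v_2] − [v_0,v_2] + [v_0,v_1].
The 6×4 boundary matrix has rank 3 and Smith normal form diag(1,1,1).

From H_k ≅ ker(∂_k) / im(∂_{k+1}) we obtain:

  H_0: rank C_0 − rank ∂_1 = 4 − 3 = 1, and the invariant factors of ∂_1 are all 1, so H_0 ≅ Z.
  H_1: rank ker ∂_1 − rank ∂_2 = (6 − 3) − 3 = 0, and the invariant factors of ∂_2 are all 1, so H_1 ≅ 0.
  H_2: rank ker ∂_2 − rank ∂_3 = (4 − 3) − 0 = 1, and there is no ∂_3, so H_2 ≅ Z.

As a check, the Euler characteristic is 4 − 6 + 4 = 2, which agrees with 1 − 0 + 1 = 2.

H_0 ≅ Z,  H_1 = 0,  H_2 ≅ Z.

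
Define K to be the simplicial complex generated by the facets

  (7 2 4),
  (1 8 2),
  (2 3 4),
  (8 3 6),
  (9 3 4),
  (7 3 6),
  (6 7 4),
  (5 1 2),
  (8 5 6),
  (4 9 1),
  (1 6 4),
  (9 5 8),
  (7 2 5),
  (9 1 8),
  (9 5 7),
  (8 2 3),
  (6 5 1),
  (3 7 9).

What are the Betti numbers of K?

Order the vertices as 1 < 2 < 3 < 4 < 5 < 6 < 7 < 8 < 9. Listing each simplex with vertices in this order, K has dimension 2 with simplices:

  0-simplices (9): [1], [2], [3], [4], [5], [6], [7], [8], [9]
  1-simplices (27): (27 of them)
  2-simplices (18): [1,2,5], [1,2,8], [1,4,6], [1,4,9], [1,5,6], [1,8,9], [2,3,4], [2,3,8], [2,4,7], [2,5,7], [3,4,9], [3,6,7], [3,6,8], [3,7,9], [4,6,7], [5,6,8], [5,7,9], [5,8,9]

giving chain groups C_0 ≅ Z^9, C_1 ≅ Z^27, C_2 ≅ Z^18.

∂_1: C_1 → C_0 is given by ∂[p,q] = [q] − [p].
This gives a 9×27 integer matrix of rank 8; reducing to Smith normal form yields diagonal entries (1,1,1,1,1,1,1,1).

The boundary map ∂_2: C_2 → C_1 sends each 2-simplex [p,q,r] to [q,r] − [p,r] + [p,q]. For instance
  ∂[3,4,9] = [4,9] − [3,9] + [3,4],
  ∂[2,3,4] = [3,4] − [2,4] + [2,3].
The 27×18 boundary matrix has rank 18 and Smith normal form diag(1,1,1,1,1,1,1,1,1,1,1,1,1,1,1,1,1,2).

Reading off H_k = ker ∂_k / im ∂_{k+1}:

  H_0: rank C_0 − rank ∂_1 = 9 − 8 = 1, and the invariant factors of ∂_1 are all 1, so H_0 = Z.
  H_1: rank ker ∂_1 − rank ∂_2 = (27 − 8) − 18 = 1, and ∂_2 has invariant factor 2 > 1, so H_1 = Z ⊕ Z/2Z.
  H_2: rank ker ∂_2 − rank ∂_3 = (18 − 18) − 0 = 0, and there is no ∂_3, so H_2 = 0.

Hence the Betti numbers are b_0 = 1, b_1 = 1, b_2 = 0.

b_0 = 1, b_1 = 1, b_2 = 0.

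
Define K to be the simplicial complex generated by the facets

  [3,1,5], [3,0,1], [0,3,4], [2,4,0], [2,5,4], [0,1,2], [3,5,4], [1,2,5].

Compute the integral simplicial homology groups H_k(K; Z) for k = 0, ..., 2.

K has 6 vertices, 12 edges, 8 triangles.
rank ∂_0 = 0, rank ∂_1 = 5 ⇒ b_0 = 6 − 0 − 5 = 1; all invariant factors of ∂_1 are 1 so no torsion. So H_0 = Z.
rank ∂_1 = 5, rank ∂_2 = 7 ⇒ b_1 = 12 − 5 − 7 = 0; all invariant factors of ∂_2 are 1 so no torsion. So H_1 = 0.
rank ∂_2 = 7, rank ∂_3 = 0 ⇒ b_2 = 8 − 7 − 0 = 1. So H_2 = Z.

H_0 ≅ Z,  H_1 = 0,  H_2 ≅ Z.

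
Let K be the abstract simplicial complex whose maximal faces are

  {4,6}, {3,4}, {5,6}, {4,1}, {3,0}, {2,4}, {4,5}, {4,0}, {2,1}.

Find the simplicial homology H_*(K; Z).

H_0 ≅ Z,  H_1 ≅ Z^3.

We work with the vertex ordering 0 < 1 < 2 < 3 < 4 < 5 < 6. The simplices of K, each written with vertices in increasing order, are:

  0-simplices (7): [0], [1], [2], [3], [4], [5], [6]
  1-simplices (9): [0,3], [0,4], [1,2], [1,4], [2,4], [3,4], [4,5], [4,6], [5,6]

giving chain groups C_0 ≅ Z^7, C_1 ≅ Z^9.

Boundary ∂_1: C_1 → C_0 maps an edge to its endpoints' difference, ∂[p,q] = q − p. For instance
  ∂[4,5] = [5] − [4].
As a 7×9 matrix over Z this has rank 6, with invariant factors (1,1,1,1,1,1).

Computing H_k = (kernel of ∂_k) / (image of ∂_{k+1}):

  H_0: rank C_0 − rank ∂_1 = 7 − 6 = 1, and the invariant factors of ∂_1 are all 1, so H_0 = Z.
  H_1: rank ker ∂_1 − rank ∂_2 = (9 − 6) − 0 = 3, and there is no ∂_2, so H_1 = Z^3.

As a check, the Euler characteristic is 7 − 9 = -2, which agrees with 1 − 3 = -2.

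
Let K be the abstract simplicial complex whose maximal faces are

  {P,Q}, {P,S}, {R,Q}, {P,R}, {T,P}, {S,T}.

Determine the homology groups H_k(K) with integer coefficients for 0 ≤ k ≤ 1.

H_0 ≅ Z,  H_1 ≅ Z^2.

Order the vertices as P < Q < R < S < T. Listing each simplex with vertices in this order, K has dimension 1 with simplices:

  0-simplices (5): P, Q, R, S, T
  1-simplices (6): PQ, PR, PS, PT, QR, ST

so the chain groups are C_0 ≅ Z^5, C_1 ≅ Z^6.

∂_1: C_1 → C_0 sends each edge [p,q] (with p < q) to q − p. For instance
  ∂PQ = Q − P.
As a 5×6 matrix over Z this has rank 4, with invariant factors (1,1,1,1).

Reading off H_k = ker ∂_k / im ∂_{k+1}:

  H_0: rank C_0 − rank ∂_1 = 5 − 4 = 1, and the invariant factors of ∂_1 are all 1, so H_0 ≅ Z.
  H_1: rank ker ∂_1 − rank ∂_2 = (6 − 4) − 0 = 2, and there is no ∂_2, so H_1 ≅ Z^2.

(K is a triangulation of a wedge of 2 circles.)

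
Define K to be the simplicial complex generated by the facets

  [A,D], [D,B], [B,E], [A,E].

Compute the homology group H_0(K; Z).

K has 4 vertices, 4 edges.
rank ∂_0 = 0, rank ∂_1 = 3 ⇒ b_0 = 4 − 0 − 3 = 1; all invariant factors of ∂_1 are 1 so no torsion. So H_0 ≅ Z.

H_0 = Z.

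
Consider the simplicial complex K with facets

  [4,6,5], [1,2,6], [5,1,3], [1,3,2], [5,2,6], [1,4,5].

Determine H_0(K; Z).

We work with the vertex ordering 1 < 2 < 3 < 4 < 5 < 6. The simplices of K, each written with vertices in increasing order, are:

  0-simplices (6): [1], [2], [3], [4], [5], [6]
  1-simplices (12): [1,2], [1,3], [1,4], [1,5], [1,6], [2,3], [2,5], [2,6], [3,5], [4,5], [4,6], [5,6]
  2-simplices (6): [1,2,3], [1,2,6], [1,3,5], [1,4,5], [2,5,6], [4,5,6]

so the chain groups are C_0 ≅ Z^6, C_1 ≅ Z^12, C_2 ≅ Z^6.

∂_1: C_1 → C_0 is given by ∂[p,q] = [q] − [p].
As a 6×12 matrix over Z this has rank 5, with invariant factors (1,1,1,1,1).

Boundary ∂_2: C_2 → C_1 acts by ∂[p,q,r] = [q,r] − [p,r] + [p,q]. For instance
  ∂[1,2,3] = [2,3] − [1,3] + [1,2],
  ∂[4,5,6] = [5,6] − [4,6] + [4,5].
This gives a 12×6 integer matrix of rank 6; reducing to Smith normal form yields diagonal entries (1,1,1,1,1,1).

Computing H_k = (kernel of ∂_k) / (image of ∂_{k+1}):

  H_0: rank C_0 − rank ∂_1 = 6 − 5 = 1, and the invariant factors of ∂_1 are all 1, so H_0 ≅ Z.

H_0 ≅ Z.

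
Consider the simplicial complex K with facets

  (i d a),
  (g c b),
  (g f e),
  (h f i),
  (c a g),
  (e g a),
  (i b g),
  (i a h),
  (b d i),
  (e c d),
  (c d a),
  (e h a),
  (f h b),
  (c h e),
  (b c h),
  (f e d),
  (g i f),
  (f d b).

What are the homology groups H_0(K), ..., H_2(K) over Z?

H_0 = Z,  H_1 = Z ⊕ Z/2,  H_2 = 0.

We work with the vertex ordering a < b < c < d < e < f < g < h < i. The simplices of K, each written with vertices in increasing order, are:

  0-simplices (9): a, b, c, d, e, f, g, h, i
  1-simplices (27): ac, ad, ae, ag, ah, ai, bc, bd, bf, bg, bh, bi, cd, ce, cg, ch, de, df, di, ef, eg, eh, fg, fh, fi, gi, hi
  2-simplices (18): acd, acg, adi, aeg, aeh, ahi, bcg, bch, bdf, bdi, bfh, bgi, cde, ceh, def, efg, fgi, fhi

giving chain groups C_0 ≅ Z^9, C_1 ≅ Z^27, C_2 ≅ Z^18.

∂_1: C_1 → C_0 is given by ∂[p,q] = [q] − [p].
This gives a 9×27 integer matrix of rank 8; reducing to Smith normal form yields diagonal entries (1,1,1,1,1,1,1,1).

The boundary map ∂_2: C_2 → C_1 sends each 2-simplex [p,q,r] to [q,r] − [p,r] + [p,q]. For instance
  ∂bdi = di − bi + bd,
  ∂bgi = gi − bi + bg.
This gives a 27×18 integer matrix of rank 18; reducing to Smith normal form yields diagonal entries (1,1,1,1,1,1,1,1,1,1,1,1,1,1,1,1,1,2).

Computing H_k = (kernel of ∂_k) / (image of ∂_{k+1}):

  H_0: rank C_0 − rank ∂_1 = 9 − 8 = 1, and the invariant factors of ∂_1 are all 1, so H_0 ≅ Z.
  H_1: rank ker ∂_1 − rank ∂_2 = (27 − 8) − 18 = 1, and ∂_2 has invariant factor 2 > 1, so H_1 ≅ Z ⊕ Z/2.
  H_2: rank ker ∂_2 − rank ∂_3 = (18 − 18) − 0 = 0, and there is no ∂_3, so H_2 ≅ 0.

(K is a triangulation of the Klein bottle.)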